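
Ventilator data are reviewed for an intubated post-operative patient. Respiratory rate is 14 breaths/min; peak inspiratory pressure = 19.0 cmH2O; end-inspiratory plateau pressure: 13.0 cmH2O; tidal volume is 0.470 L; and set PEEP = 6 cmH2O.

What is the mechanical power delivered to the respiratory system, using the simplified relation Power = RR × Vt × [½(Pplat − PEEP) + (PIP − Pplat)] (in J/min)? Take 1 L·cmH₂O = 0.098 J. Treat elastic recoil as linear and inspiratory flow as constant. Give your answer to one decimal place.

6.1

Per-breath work = Vt × [½(Pplat−PEEP) + (PIP−Pplat)] = 0.470 × [0.5×7.0 + 6.0] = 0.470 × 9.5 = 4.465 L·cmH2O.
Power = 14 × 4.465 = 62.51 L·cmH2O/min.
× 0.098 J/(L·cmH2O) → 6.126 J/min.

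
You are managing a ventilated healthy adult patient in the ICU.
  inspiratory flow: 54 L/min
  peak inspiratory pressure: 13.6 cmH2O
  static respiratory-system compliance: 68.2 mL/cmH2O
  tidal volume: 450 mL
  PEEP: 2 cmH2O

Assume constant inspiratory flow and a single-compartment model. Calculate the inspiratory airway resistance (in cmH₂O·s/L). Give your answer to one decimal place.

5.6

Flow: 54 L/min ÷ 60 = 0.9 L/s.
Equation of motion (constant flow): PIP = Vt/C + R·V̇ + PEEP.
R·V̇ = PIP − Vt/C − PEEP = 13.6 − 450/68.2 − 2 = 13.6 − 6.598 − 2 = 5.002 cmH2O.
R = 5.002 / 0.9 = 5.558 cmH2O·s/L.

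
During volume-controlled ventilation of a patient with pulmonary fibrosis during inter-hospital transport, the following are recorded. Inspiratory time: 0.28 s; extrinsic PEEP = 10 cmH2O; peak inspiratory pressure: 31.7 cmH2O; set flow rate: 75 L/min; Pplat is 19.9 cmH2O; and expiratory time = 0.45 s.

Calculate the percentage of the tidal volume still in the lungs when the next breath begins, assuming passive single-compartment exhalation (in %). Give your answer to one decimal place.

Flow: 75 L/min ÷ 60 = 1.25 L/s.
Vt = flow × Ti = 1.25 L/s × 0.28 s × 1000 mL/L = 350.0 mL.
R = (PIP − Pplat)/V̇ = (31.7 − 19.9) / 1.25 = 11.8/1.25 = 9.44 cmH2O·s/L.
C = Vt/(Pplat − PEEP) = 350.0 / (19.9 − 10) = 350.0/9.9 = 35.354 mL/cmH2O.
τ = R × C = 9.44 × 0.03535 L/cmH2O = 0.3337 s.
Fraction remaining at end-expiration = e^(−Te/τ) = e^(−0.45/0.3337) = 0.2596 → 25.96%.

26.0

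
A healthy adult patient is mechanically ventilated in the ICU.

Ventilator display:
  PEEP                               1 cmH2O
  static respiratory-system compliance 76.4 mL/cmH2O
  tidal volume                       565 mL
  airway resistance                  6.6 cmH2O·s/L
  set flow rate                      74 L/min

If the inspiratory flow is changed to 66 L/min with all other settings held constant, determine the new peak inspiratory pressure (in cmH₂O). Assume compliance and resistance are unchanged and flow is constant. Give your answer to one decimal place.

15.7

Flow: 74 L/min ÷ 60 = 1.2333 L/s.
New flow: 66 L/min ÷ 60 = 1.1 L/s.
PIP = Vt/C + R·V̇ + PEEP (constant-flow equation of motion).
Only the resistive term changes: ΔPIP = R × ΔV̇ = 6.6 × (1.1 − 1.2333) = 6.6 × -0.1333 = -0.8798 cmH2O.
Original PIP = 565/76.4 + 6.6×1.2333 + 1 = 16.535 cmH2O; new PIP = 16.535 + (-0.8798) = 15.655 cmH2O.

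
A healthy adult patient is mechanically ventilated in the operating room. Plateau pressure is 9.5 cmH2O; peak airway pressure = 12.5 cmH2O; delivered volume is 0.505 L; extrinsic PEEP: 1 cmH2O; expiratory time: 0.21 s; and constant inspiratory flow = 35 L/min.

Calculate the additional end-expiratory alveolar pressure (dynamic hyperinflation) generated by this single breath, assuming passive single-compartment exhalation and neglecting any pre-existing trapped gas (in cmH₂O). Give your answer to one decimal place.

Flow: 35 L/min ÷ 60 = 0.5833 L/s.
R = (PIP − Pplat)/V̇ = (12.5 − 9.5) / 0.5833 = 3.0/0.5833 = 5.143 cmH2O·s/L.
C = Vt/(Pplat − PEEP) = 505.0 / (9.5 − 1) = 505.0/8.5 = 59.412 mL/cmH2O.
τ = R × C = 5.143 × 0.05941 L/cmH2O = 0.3055 s.
Fraction remaining = e^(−Te/τ) = e^(−0.21/0.3055) = 0.5029; trapped volume = 505.0 × 0.5029 = 253.96 mL.
Additional alveolar pressure from trapping ≈ V_trapped / C = 253.96 / 59.412 = 4.275 cmH2O.

4.3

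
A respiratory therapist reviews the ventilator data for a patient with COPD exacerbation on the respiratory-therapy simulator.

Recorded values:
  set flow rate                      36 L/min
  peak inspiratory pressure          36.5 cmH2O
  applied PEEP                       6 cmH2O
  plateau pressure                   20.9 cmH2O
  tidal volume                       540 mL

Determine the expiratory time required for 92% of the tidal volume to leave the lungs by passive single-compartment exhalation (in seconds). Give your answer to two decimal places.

2.38

Flow: 36 L/min ÷ 60 = 0.6 L/s.
R = (PIP − Pplat)/V̇ = (36.5 − 20.9) / 0.6 = 15.6/0.6 = 26.0 cmH2O·s/L.
C = Vt/(Pplat − PEEP) = 540.0 / (20.9 − 6) = 540.0/14.9 = 36.242 mL/cmH2O.
τ = R × C = 26.0 × 0.03624 L/cmH2O = 0.9422 s.
t = −τ·ln(1 − 0.92) = −0.9422·ln(0.08) = 2.38 s.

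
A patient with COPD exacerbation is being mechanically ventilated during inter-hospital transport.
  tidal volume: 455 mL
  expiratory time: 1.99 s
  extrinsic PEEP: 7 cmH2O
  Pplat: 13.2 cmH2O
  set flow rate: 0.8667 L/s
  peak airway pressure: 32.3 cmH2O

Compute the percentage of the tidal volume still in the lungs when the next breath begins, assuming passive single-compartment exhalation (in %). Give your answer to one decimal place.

R = (PIP − Pplat)/V̇ = (32.3 − 13.2) / 0.8667 = 19.1/0.8667 = 22.038 cmH2O·s/L.
C = Vt/(Pplat − PEEP) = 455.0 / (13.2 − 7) = 455.0/6.2 = 73.387 mL/cmH2O.
τ = R × C = 22.038 × 0.07339 L/cmH2O = 1.617 s.
Fraction remaining at end-expiration = e^(−Te/τ) = e^(−1.99/1.617) = 0.2921 → 29.21%.

29.2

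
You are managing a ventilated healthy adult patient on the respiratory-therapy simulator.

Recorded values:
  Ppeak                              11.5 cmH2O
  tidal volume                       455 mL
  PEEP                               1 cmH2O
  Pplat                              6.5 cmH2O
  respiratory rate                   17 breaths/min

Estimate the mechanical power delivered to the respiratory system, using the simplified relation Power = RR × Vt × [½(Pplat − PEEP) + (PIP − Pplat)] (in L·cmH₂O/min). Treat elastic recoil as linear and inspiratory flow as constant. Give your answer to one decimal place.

59.9

Per-breath work = Vt × [½(Pplat−PEEP) + (PIP−Pplat)] = 0.455 × [0.5×5.5 + 5.0] = 0.455 × 7.75 = 3.526 L·cmH2O.
Power = 17 × 3.526 = 59.942 L·cmH2O/min.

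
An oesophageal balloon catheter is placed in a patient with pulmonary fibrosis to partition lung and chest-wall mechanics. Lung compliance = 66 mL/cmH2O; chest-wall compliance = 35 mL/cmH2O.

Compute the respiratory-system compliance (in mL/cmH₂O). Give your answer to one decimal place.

22.9

Lung and chest wall are elastances in series: 1/Crs = 1/CL + 1/Ccw.
1/Crs = 1/66 + 1/35 = 0.04372.
Crs = 22.873 mL/cmH2O.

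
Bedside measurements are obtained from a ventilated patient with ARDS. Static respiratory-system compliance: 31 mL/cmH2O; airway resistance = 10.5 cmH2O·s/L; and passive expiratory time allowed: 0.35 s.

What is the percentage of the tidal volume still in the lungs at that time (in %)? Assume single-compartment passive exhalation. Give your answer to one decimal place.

τ = R × C = 10.5 × 31 mL/cmH2O = 10.5 × 0.031 L/cmH2O = 0.3255 s.
Passive exhalation: V(t)/V₀ = e^(−t/τ) = e^(−0.35/0.3255) = 0.3412.
Fraction remaining = 0.3412 → 34.12%.

34.1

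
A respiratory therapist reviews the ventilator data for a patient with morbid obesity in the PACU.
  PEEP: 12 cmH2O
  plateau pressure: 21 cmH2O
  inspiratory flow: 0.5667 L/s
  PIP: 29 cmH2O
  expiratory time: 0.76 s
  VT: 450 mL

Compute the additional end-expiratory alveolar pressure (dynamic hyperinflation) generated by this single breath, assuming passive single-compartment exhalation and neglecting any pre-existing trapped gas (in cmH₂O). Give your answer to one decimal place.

3.1

R = (PIP − Pplat)/V̇ = (29 − 21) / 0.5667 = 8.0/0.5667 = 14.117 cmH2O·s/L.
C = Vt/(Pplat − PEEP) = 450.0 / (21 − 12) = 450.0/9.0 = 50.0 mL/cmH2O.
τ = R × C = 14.117 × 0.05 L/cmH2O = 0.7059 s.
Fraction remaining = e^(−Te/τ) = e^(−0.76/0.7059) = 0.3407; trapped volume = 450.0 × 0.3407 = 153.32 mL.
Additional alveolar pressure from trapping ≈ V_trapped / C = 153.32 / 50.0 = 3.066 cmH2O.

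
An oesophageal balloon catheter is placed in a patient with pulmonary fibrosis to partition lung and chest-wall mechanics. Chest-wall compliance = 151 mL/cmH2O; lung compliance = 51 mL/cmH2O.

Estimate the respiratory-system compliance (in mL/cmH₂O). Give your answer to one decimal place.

38.1

Lung and chest wall are elastances in series: 1/Crs = 1/CL + 1/Ccw.
1/Crs = 1/51 + 1/151 = 0.02623.
Crs = 38.124 mL/cmH2O.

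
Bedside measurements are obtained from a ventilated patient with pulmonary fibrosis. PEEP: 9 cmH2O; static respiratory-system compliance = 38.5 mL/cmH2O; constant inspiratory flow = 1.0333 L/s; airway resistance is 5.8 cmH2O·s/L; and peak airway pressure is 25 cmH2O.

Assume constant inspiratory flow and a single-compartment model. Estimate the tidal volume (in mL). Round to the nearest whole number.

385

Equation of motion (constant flow): PIP = Vt/C + R·V̇ + PEEP.
Vt/C = PIP − R·V̇ − PEEP = 25 − 5.993 − 9 = 10.007 cmH2O.
Vt = C × 10.007 = 38.5 × 10.007 = 385.27 mL.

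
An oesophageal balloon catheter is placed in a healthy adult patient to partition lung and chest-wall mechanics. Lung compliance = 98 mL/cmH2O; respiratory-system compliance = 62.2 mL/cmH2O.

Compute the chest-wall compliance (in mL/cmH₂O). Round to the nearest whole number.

170

1/Ccw = 1/Crs − 1/CL.
1/Ccw = 1/62.2 − 1/98 = 0.005873.
Ccw = 170.27 mL/cmH2O.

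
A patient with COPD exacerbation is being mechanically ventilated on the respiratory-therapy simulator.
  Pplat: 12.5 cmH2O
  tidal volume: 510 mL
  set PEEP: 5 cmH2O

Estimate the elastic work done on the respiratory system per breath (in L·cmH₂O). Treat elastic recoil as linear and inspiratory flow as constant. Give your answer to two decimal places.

Elastic work ≈ ½ × (Pplat − PEEP) × Vt = 0.5 × (12.5 − 5) × 0.510 L = 0.5 × 7.5 × 0.510 = 1.913 L·cmH2O.

1.91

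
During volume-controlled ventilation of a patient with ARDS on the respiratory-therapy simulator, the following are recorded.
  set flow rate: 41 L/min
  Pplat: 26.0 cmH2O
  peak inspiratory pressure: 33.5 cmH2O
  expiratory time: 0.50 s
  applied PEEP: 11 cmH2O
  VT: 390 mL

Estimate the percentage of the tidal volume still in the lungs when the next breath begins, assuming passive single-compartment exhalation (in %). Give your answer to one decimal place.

Flow: 41 L/min ÷ 60 = 0.6833 L/s.
R = (PIP − Pplat)/V̇ = (33.5 − 26.0) / 0.6833 = 7.5/0.6833 = 10.976 cmH2O·s/L.
C = Vt/(Pplat − PEEP) = 390.0 / (26.0 − 11) = 390.0/15.0 = 26.0 mL/cmH2O.
τ = R × C = 10.976 × 0.026 L/cmH2O = 0.2854 s.
Fraction remaining at end-expiration = e^(−Te/τ) = e^(−0.50/0.2854) = 0.1734 → 17.34%.

17.3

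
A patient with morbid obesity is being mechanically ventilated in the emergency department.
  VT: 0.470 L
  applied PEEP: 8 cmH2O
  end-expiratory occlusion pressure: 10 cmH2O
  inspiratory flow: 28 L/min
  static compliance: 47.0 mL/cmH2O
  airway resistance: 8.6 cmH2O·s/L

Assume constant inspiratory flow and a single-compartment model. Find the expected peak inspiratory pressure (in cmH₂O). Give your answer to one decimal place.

Flow: 28 L/min ÷ 60 = 0.4667 L/s.
Total PEEP = 10 cmH2O (set 8 + intrinsic 2); this is the baseline alveolar pressure.
Equation of motion (constant flow): PIP = Vt/C + R·V̇ + PEEP.
PIP = 470/47.0 + 8.6×0.4667 + 10 = 10.0 + 4.014 + 10 = 24.014 cmH2O.

24.0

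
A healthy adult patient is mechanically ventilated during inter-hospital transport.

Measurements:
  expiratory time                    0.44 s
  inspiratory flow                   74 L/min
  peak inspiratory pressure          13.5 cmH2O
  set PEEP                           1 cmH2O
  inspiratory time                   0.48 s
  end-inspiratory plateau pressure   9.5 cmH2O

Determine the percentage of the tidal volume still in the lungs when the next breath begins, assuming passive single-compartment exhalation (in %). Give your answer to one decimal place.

Flow: 74 L/min ÷ 60 = 1.2333 L/s.
Vt = flow × Ti = 1.2333 L/s × 0.48 s × 1000 mL/L = 591.98 mL.
R = (PIP − Pplat)/V̇ = (13.5 − 9.5) / 1.2333 = 4.0/1.2333 = 3.243 cmH2O·s/L.
C = Vt/(Pplat − PEEP) = 591.98 / (9.5 − 1) = 591.98/8.5 = 69.645 mL/cmH2O.
τ = R × C = 3.243 × 0.06965 L/cmH2O = 0.2259 s.
Fraction remaining at end-expiration = e^(−Te/τ) = e^(−0.44/0.2259) = 0.1426 → 14.26%.

14.3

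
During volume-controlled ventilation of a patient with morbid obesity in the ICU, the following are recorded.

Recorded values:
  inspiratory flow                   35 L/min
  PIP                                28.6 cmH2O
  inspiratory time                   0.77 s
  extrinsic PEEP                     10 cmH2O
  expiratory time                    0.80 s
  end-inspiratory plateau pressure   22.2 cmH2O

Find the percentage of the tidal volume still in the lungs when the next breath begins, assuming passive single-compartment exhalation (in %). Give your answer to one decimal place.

13.8

Flow: 35 L/min ÷ 60 = 0.5833 L/s.
Vt = flow × Ti = 0.5833 L/s × 0.77 s × 1000 mL/L = 449.14 mL.
R = (PIP − Pplat)/V̇ = (28.6 − 22.2) / 0.5833 = 6.4/0.5833 = 10.972 cmH2O·s/L.
C = Vt/(Pplat − PEEP) = 449.14 / (22.2 − 10) = 449.14/12.2 = 36.815 mL/cmH2O.
τ = R × C = 10.972 × 0.03682 L/cmH2O = 0.404 s.
Fraction remaining at end-expiration = e^(−Te/τ) = e^(−0.80/0.404) = 0.138 → 13.8%.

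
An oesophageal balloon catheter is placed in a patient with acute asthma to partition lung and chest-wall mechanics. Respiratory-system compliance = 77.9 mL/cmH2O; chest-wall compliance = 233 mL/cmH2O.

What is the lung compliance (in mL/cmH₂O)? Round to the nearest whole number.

117

1/CL = 1/Crs − 1/Ccw.
1/CL = 1/77.9 − 1/233 = 0.008545.
CL = 117.03 mL/cmH2O.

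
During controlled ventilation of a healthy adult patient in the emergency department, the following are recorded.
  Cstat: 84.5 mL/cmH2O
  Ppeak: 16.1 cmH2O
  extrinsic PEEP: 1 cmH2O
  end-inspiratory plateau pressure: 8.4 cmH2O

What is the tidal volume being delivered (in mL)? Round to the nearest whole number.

Vt = Cstat × (Pplat − PEEP) = 84.5 × (8.4 − 1) = 84.5 × 7.4 = 625.3 mL.

625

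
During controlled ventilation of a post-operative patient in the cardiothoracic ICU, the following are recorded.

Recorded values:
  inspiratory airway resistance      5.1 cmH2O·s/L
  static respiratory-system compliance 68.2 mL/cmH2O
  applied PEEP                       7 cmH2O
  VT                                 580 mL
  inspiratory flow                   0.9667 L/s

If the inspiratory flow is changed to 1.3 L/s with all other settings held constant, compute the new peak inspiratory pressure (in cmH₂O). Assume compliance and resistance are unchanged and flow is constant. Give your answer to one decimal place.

22.1

PIP = Vt/C + R·V̇ + PEEP (constant-flow equation of motion).
Only the resistive term changes: ΔPIP = R × ΔV̇ = 5.1 × (1.3 − 0.9667) = 5.1 × 0.3333 = 1.7 cmH2O.
Original PIP = 580/68.2 + 5.1×0.9667 + 7 = 20.435 cmH2O; new PIP = 20.435 + (1.7) = 22.135 cmH2O.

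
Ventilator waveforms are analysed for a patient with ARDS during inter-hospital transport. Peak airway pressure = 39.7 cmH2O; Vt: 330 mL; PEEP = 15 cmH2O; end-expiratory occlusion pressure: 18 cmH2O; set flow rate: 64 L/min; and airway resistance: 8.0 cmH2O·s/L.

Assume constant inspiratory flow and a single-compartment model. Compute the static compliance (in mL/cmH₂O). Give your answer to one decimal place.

Flow: 64 L/min ÷ 60 = 1.0667 L/s.
Total PEEP = 18 cmH2O (set 15 + intrinsic 3); this is the baseline alveolar pressure.
Equation of motion (constant flow): PIP = Vt/C + R·V̇ + PEEP.
Vt/C = PIP − R·V̇ − PEEP = 39.7 − 8.0×1.0667 − 18 = 39.7 − 8.534 − 18 = 13.166 cmH2O.
C = Vt / 13.166 = 330 / 13.166 = 25.065 mL/cmH2O.

25.1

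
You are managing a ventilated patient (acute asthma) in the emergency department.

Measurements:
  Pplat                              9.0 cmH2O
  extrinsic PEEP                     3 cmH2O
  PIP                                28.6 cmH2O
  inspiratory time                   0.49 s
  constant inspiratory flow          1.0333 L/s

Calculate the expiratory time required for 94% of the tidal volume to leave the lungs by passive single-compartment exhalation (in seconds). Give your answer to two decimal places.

Vt = flow × Ti = 1.0333 L/s × 0.49 s × 1000 mL/L = 506.32 mL.
R = (PIP − Pplat)/V̇ = (28.6 − 9.0) / 1.0333 = 19.6/1.0333 = 18.968 cmH2O·s/L.
C = Vt/(Pplat − PEEP) = 506.32 / (9.0 − 3) = 506.32/6.0 = 84.387 mL/cmH2O.
τ = R × C = 18.968 × 0.08439 L/cmH2O = 1.601 s.
t = −τ·ln(1 − 0.94) = −1.601·ln(0.06) = 4.504 s.

4.50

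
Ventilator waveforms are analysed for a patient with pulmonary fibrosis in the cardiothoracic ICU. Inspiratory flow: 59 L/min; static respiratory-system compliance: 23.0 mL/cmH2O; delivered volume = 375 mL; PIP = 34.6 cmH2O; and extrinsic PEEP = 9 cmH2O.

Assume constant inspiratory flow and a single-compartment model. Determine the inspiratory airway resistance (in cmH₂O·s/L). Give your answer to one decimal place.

Flow: 59 L/min ÷ 60 = 0.9833 L/s.
Equation of motion (constant flow): PIP = Vt/C + R·V̇ + PEEP.
R·V̇ = PIP − Vt/C − PEEP = 34.6 − 375/23.0 − 9 = 34.6 − 16.304 − 9 = 9.296 cmH2O.
R = 9.296 / 0.9833 = 9.454 cmH2O·s/L.

9.5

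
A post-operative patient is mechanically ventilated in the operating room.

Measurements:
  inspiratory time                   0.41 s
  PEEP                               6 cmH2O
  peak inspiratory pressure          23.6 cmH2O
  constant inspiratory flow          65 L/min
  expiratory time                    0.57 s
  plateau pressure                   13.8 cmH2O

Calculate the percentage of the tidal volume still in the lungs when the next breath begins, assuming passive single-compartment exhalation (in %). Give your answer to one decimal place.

33.1

Flow: 65 L/min ÷ 60 = 1.0833 L/s.
Vt = flow × Ti = 1.0833 L/s × 0.41 s × 1000 mL/L = 444.15 mL.
R = (PIP − Pplat)/V̇ = (23.6 − 13.8) / 1.0833 = 9.8/1.0833 = 9.046 cmH2O·s/L.
C = Vt/(Pplat − PEEP) = 444.15 / (13.8 − 6) = 444.15/7.8 = 56.942 mL/cmH2O.
τ = R × C = 9.046 × 0.05694 L/cmH2O = 0.5151 s.
Fraction remaining at end-expiration = e^(−Te/τ) = e^(−0.57/0.5151) = 0.3307 → 33.07%.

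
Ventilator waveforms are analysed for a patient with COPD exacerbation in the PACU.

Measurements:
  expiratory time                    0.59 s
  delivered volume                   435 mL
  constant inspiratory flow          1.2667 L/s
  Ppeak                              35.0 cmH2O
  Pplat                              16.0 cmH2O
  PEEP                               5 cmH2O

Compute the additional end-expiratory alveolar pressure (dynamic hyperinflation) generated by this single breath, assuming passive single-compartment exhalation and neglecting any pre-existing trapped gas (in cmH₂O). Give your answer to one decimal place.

R = (PIP − Pplat)/V̇ = (35.0 − 16.0) / 1.2667 = 19.0/1.2667 = 15.0 cmH2O·s/L.
C = Vt/(Pplat − PEEP) = 435.0 / (16.0 − 5) = 435.0/11.0 = 39.545 mL/cmH2O.
τ = R × C = 15.0 × 0.03955 L/cmH2O = 0.5933 s.
Fraction remaining = e^(−Te/τ) = e^(−0.59/0.5933) = 0.3699; trapped volume = 435.0 × 0.3699 = 160.91 mL.
Additional alveolar pressure from trapping ≈ V_trapped / C = 160.91 / 39.545 = 4.069 cmH2O.

4.1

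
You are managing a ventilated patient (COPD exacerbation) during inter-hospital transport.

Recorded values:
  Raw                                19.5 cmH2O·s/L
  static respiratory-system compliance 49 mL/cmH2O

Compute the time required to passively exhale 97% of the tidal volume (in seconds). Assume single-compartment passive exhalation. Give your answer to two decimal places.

3.35

τ = R × C = 19.5 × 49 mL/cmH2O = 19.5 × 0.049 L/cmH2O = 0.9555 s.
Exhaled fraction f = 1 − e^(−t/τ) → t = −τ·ln(1 − f) = −0.9555·ln(0.03) = 3.351 s.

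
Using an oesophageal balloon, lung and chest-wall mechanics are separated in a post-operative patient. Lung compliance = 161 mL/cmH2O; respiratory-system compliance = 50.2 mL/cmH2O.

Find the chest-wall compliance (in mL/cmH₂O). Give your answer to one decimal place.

1/Ccw = 1/Crs − 1/CL.
1/Ccw = 1/50.2 − 1/161 = 0.01371.
Ccw = 72.939 mL/cmH2O.

72.9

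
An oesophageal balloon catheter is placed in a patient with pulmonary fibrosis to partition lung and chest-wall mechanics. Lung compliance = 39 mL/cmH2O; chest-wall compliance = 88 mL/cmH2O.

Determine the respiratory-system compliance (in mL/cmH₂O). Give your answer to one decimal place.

Lung and chest wall are elastances in series: 1/Crs = 1/CL + 1/Ccw.
1/Crs = 1/39 + 1/88 = 0.037.
Crs = 27.027 mL/cmH2O.

27.0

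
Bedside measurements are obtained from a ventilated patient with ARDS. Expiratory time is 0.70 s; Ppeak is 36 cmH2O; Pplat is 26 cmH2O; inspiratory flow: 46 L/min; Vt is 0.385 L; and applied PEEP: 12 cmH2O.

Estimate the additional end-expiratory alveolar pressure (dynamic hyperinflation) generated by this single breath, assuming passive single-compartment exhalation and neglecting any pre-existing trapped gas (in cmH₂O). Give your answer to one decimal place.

Flow: 46 L/min ÷ 60 = 0.7667 L/s.
R = (PIP − Pplat)/V̇ = (36 − 26) / 0.7667 = 10.0/0.7667 = 13.043 cmH2O·s/L.
C = Vt/(Pplat − PEEP) = 385.0 / (26 − 12) = 385.0/14.0 = 27.5 mL/cmH2O.
τ = R × C = 13.043 × 0.0275 L/cmH2O = 0.3587 s.
Fraction remaining = e^(−Te/τ) = e^(−0.70/0.3587) = 0.1421; trapped volume = 385.0 × 0.1421 = 54.709 mL.
Additional alveolar pressure from trapping ≈ V_trapped / C = 54.709 / 27.5 = 1.989 cmH2O.

2.0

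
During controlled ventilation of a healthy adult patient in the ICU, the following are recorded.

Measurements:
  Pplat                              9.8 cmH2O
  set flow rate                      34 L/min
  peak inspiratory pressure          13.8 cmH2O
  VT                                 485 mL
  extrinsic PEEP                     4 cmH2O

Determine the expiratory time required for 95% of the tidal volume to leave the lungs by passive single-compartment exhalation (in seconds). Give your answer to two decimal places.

1.77

Flow: 34 L/min ÷ 60 = 0.5667 L/s.
R = (PIP − Pplat)/V̇ = (13.8 − 9.8) / 0.5667 = 4.0/0.5667 = 7.058 cmH2O·s/L.
C = Vt/(Pplat − PEEP) = 485.0 / (9.8 − 4) = 485.0/5.8 = 83.621 mL/cmH2O.
τ = R × C = 7.058 × 0.08362 L/cmH2O = 0.5902 s.
t = −τ·ln(1 − 0.95) = −0.5902·ln(0.05) = 1.768 s.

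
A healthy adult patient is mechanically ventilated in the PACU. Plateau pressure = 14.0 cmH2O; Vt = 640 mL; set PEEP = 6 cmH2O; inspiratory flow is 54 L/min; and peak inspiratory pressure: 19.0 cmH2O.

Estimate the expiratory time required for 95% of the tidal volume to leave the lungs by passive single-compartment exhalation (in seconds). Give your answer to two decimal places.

Flow: 54 L/min ÷ 60 = 0.9 L/s.
R = (PIP − Pplat)/V̇ = (19.0 − 14.0) / 0.9 = 5.0/0.9 = 5.556 cmH2O·s/L.
C = Vt/(Pplat − PEEP) = 640.0 / (14.0 − 6) = 640.0/8.0 = 80.0 mL/cmH2O.
τ = R × C = 5.556 × 0.08 L/cmH2O = 0.4445 s.
t = −τ·ln(1 − 0.95) = −0.4445·ln(0.05) = 1.332 s.

1.33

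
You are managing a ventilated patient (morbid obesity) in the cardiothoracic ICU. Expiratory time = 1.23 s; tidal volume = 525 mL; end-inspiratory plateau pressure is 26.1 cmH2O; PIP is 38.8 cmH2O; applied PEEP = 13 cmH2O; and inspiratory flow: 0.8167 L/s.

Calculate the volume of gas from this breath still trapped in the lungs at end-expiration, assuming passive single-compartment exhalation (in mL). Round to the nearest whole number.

R = (PIP − Pplat)/V̇ = (38.8 − 26.1) / 0.8167 = 12.7/0.8167 = 15.55 cmH2O·s/L.
C = Vt/(Pplat − PEEP) = 525.0 / (26.1 − 13) = 525.0/13.1 = 40.076 mL/cmH2O.
τ = R × C = 15.55 × 0.04008 L/cmH2O = 0.6232 s.
Fraction remaining = e^(−Te/τ) = e^(−1.23/0.6232) = 0.1389.
Trapped volume = 525.0 × 0.1389 = 72.923 mL.

73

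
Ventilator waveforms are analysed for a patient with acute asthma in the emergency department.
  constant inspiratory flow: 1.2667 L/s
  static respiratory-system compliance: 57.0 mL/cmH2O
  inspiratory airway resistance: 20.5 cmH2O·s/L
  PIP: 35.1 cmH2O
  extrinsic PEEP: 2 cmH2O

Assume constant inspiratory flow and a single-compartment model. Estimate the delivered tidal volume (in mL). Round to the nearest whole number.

Equation of motion (constant flow): PIP = Vt/C + R·V̇ + PEEP.
Vt/C = PIP − R·V̇ − PEEP = 35.1 − 25.967 − 2 = 7.133 cmH2O.
Vt = C × 7.133 = 57.0 × 7.133 = 406.58 mL.

407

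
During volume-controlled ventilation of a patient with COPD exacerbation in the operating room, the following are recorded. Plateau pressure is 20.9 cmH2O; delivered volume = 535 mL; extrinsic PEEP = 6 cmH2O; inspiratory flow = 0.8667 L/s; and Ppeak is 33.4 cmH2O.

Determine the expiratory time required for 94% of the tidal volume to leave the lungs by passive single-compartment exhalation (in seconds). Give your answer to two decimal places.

1.46

R = (PIP − Pplat)/V̇ = (33.4 − 20.9) / 0.8667 = 12.5/0.8667 = 14.423 cmH2O·s/L.
C = Vt/(Pplat − PEEP) = 535.0 / (20.9 − 6) = 535.0/14.9 = 35.906 mL/cmH2O.
τ = R × C = 14.423 × 0.03591 L/cmH2O = 0.5179 s.
t = −τ·ln(1 − 0.94) = −0.5179·ln(0.06) = 1.457 s.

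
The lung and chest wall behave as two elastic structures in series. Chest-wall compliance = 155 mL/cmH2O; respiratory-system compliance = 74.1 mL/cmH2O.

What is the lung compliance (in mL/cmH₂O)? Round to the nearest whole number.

142

1/CL = 1/Crs − 1/Ccw.
1/CL = 1/74.1 − 1/155 = 0.007044.
CL = 141.96 mL/cmH2O.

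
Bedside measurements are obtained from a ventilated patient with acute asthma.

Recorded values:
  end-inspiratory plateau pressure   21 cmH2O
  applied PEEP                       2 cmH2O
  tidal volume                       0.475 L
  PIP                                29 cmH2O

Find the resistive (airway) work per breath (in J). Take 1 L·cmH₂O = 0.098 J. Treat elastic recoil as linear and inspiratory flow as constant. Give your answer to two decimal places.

0.37

With constant inspiratory flow the resistive pressure is constant at PIP − Pplat = 29 − 21 = 8.0 cmH2O, so resistive work = 8.0 × 0.475 = 3.8 L·cmH2O.
× 0.098 J/(L·cmH2O) → 0.3724 J.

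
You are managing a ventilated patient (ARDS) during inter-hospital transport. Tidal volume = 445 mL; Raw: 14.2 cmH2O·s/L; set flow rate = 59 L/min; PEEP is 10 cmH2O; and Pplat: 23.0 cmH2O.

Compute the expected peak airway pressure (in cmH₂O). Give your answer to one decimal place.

Flow: 59 L/min ÷ 60 = 0.9833 L/s.
PIP = Pplat + Raw × flow = 23.0 + 14.2 × 0.9833 = 23.0 + 13.963 = 36.963 cmH2O.

37.0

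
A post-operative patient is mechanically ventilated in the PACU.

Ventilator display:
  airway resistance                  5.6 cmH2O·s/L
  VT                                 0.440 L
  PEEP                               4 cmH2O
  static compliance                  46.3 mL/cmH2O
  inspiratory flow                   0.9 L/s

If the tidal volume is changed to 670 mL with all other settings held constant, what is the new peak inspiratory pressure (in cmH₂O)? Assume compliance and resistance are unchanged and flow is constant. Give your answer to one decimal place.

PIP = Vt/C + R·V̇ + PEEP (constant-flow equation of motion).
Only the elastic term changes: ΔPIP = ΔVt / C = (670 − 440) / 46.3 = 4.968 cmH2O.
Original PIP = 440/46.3 + 5.6×0.9 + 4 = 18.543 cmH2O; new PIP = 18.543 + (4.968) = 23.511 cmH2O.

23.5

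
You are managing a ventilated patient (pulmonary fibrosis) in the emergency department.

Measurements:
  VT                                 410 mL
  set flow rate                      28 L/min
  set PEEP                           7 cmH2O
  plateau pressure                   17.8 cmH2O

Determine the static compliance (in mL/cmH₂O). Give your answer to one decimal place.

Cstat = Vt / (Pplat − PEEP) = 410 / (17.8 − 7) = 410 / 10.8 = 37.963 mL/cmH2O.

38.0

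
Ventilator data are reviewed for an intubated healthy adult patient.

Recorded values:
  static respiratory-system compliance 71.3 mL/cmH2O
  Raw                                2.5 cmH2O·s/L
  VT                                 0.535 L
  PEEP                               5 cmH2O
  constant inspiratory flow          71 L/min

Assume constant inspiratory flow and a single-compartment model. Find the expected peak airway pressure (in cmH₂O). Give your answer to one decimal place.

15.5

Flow: 71 L/min ÷ 60 = 1.1833 L/s.
Equation of motion (constant flow): PIP = Vt/C + R·V̇ + PEEP.
PIP = 535/71.3 + 2.5×1.1833 + 5 = 7.504 + 2.958 + 5 = 15.462 cmH2O.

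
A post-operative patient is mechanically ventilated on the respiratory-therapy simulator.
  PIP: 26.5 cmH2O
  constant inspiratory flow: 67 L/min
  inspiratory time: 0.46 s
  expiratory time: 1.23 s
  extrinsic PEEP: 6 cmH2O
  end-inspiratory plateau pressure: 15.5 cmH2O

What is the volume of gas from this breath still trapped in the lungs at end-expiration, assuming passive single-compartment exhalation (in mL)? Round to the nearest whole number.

Flow: 67 L/min ÷ 60 = 1.1167 L/s.
Vt = flow × Ti = 1.1167 L/s × 0.46 s × 1000 mL/L = 513.68 mL.
R = (PIP − Pplat)/V̇ = (26.5 − 15.5) / 1.1167 = 11.0/1.1167 = 9.85 cmH2O·s/L.
C = Vt/(Pplat − PEEP) = 513.68 / (15.5 − 6) = 513.68/9.5 = 54.072 mL/cmH2O.
τ = R × C = 9.85 × 0.05407 L/cmH2O = 0.5326 s.
Fraction remaining = e^(−Te/τ) = e^(−1.23/0.5326) = 0.09932.
Trapped volume = 513.68 × 0.09932 = 51.019 mL.

51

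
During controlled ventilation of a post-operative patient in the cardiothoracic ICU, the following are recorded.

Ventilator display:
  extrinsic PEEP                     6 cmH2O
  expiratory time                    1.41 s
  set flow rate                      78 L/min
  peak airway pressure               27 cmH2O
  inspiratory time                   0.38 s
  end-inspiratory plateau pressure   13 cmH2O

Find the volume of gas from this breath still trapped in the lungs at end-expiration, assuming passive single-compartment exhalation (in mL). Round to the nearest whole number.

Flow: 78 L/min ÷ 60 = 1.3 L/s.
Vt = flow × Ti = 1.3 L/s × 0.38 s × 1000 mL/L = 494.0 mL.
R = (PIP − Pplat)/V̇ = (27 − 13) / 1.3 = 14.0/1.3 = 10.769 cmH2O·s/L.
C = Vt/(Pplat − PEEP) = 494.0 / (13 − 6) = 494.0/7.0 = 70.571 mL/cmH2O.
τ = R × C = 10.769 × 0.07057 L/cmH2O = 0.76 s.
Fraction remaining = e^(−Te/τ) = e^(−1.41/0.76) = 0.1564.
Trapped volume = 494.0 × 0.1564 = 77.262 mL.

77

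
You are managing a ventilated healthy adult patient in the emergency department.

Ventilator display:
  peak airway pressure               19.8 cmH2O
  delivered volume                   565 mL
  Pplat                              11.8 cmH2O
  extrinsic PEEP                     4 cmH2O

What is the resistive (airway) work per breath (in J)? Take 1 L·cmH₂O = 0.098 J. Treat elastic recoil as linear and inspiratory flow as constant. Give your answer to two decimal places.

0.44

With constant inspiratory flow the resistive pressure is constant at PIP − Pplat = 19.8 − 11.8 = 8.0 cmH2O, so resistive work = 8.0 × 0.565 = 4.52 L·cmH2O.
× 0.098 J/(L·cmH2O) → 0.443 J.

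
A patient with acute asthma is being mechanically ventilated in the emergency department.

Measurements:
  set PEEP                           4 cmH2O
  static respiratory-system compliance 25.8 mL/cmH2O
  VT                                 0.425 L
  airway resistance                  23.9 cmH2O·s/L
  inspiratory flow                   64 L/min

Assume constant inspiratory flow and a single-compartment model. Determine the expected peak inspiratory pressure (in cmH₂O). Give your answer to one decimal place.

46.0

Flow: 64 L/min ÷ 60 = 1.0667 L/s.
Equation of motion (constant flow): PIP = Vt/C + R·V̇ + PEEP.
PIP = 425/25.8 + 23.9×1.0667 + 4 = 16.473 + 25.494 + 4 = 45.967 cmH2O.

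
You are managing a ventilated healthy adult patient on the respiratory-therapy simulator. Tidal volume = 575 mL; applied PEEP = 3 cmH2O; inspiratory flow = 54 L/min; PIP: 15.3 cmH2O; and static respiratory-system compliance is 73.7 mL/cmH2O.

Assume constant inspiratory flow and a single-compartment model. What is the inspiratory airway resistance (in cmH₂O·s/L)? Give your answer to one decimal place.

Flow: 54 L/min ÷ 60 = 0.9 L/s.
Equation of motion (constant flow): PIP = Vt/C + R·V̇ + PEEP.
R·V̇ = PIP − Vt/C − PEEP = 15.3 − 575/73.7 − 3 = 15.3 − 7.802 − 3 = 4.498 cmH2O.
R = 4.498 / 0.9 = 4.998 cmH2O·s/L.

5.0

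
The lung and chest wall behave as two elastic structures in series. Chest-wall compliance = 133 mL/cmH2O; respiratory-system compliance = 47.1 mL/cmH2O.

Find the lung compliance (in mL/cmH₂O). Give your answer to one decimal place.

72.9

1/CL = 1/Crs − 1/Ccw.
1/CL = 1/47.1 − 1/133 = 0.01371.
CL = 72.939 mL/cmH2O.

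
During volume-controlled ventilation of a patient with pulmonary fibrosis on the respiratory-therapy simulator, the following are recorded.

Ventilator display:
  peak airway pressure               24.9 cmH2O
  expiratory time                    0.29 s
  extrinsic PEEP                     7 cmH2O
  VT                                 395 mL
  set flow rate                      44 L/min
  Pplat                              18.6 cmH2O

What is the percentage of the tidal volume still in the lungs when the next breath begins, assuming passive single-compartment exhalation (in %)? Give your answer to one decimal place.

37.1

Flow: 44 L/min ÷ 60 = 0.7333 L/s.
R = (PIP − Pplat)/V̇ = (24.9 − 18.6) / 0.7333 = 6.3/0.7333 = 8.591 cmH2O·s/L.
C = Vt/(Pplat − PEEP) = 395.0 / (18.6 − 7) = 395.0/11.6 = 34.052 mL/cmH2O.
τ = R × C = 8.591 × 0.03405 L/cmH2O = 0.2925 s.
Fraction remaining at end-expiration = e^(−Te/τ) = e^(−0.29/0.2925) = 0.371 → 37.1%.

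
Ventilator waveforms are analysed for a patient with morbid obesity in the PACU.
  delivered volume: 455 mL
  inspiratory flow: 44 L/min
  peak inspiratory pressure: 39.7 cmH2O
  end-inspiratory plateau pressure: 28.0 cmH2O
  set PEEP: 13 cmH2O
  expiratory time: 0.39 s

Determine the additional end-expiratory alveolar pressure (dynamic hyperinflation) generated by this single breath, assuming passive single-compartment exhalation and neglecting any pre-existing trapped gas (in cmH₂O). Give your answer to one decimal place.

6.7

Flow: 44 L/min ÷ 60 = 0.7333 L/s.
R = (PIP − Pplat)/V̇ = (39.7 − 28.0) / 0.7333 = 11.7/0.7333 = 15.955 cmH2O·s/L.
C = Vt/(Pplat − PEEP) = 455.0 / (28.0 − 13) = 455.0/15.0 = 30.333 mL/cmH2O.
τ = R × C = 15.955 × 0.03033 L/cmH2O = 0.4839 s.
Fraction remaining = e^(−Te/τ) = e^(−0.39/0.4839) = 0.4467; trapped volume = 455.0 × 0.4467 = 203.25 mL.
Additional alveolar pressure from trapping ≈ V_trapped / C = 203.25 / 30.333 = 6.701 cmH2O.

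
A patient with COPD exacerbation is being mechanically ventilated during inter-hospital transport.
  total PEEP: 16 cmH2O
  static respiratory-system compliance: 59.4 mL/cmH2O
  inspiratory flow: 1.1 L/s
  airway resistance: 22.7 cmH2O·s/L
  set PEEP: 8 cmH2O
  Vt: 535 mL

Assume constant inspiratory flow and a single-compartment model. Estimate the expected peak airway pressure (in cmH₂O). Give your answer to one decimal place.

Total PEEP = 16 cmH2O (set 8 + intrinsic 8); this is the baseline alveolar pressure.
Equation of motion (constant flow): PIP = Vt/C + R·V̇ + PEEP.
PIP = 535/59.4 + 22.7×1.1 + 16 = 9.007 + 24.97 + 16 = 49.977 cmH2O.

50.0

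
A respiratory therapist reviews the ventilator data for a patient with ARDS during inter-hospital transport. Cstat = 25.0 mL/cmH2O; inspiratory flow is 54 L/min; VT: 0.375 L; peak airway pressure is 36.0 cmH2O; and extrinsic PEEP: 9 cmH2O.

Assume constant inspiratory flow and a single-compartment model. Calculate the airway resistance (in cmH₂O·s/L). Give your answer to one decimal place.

Flow: 54 L/min ÷ 60 = 0.9 L/s.
Equation of motion (constant flow): PIP = Vt/C + R·V̇ + PEEP.
R·V̇ = PIP − Vt/C − PEEP = 36.0 − 375/25.0 − 9 = 36.0 − 15.0 − 9 = 12.0 cmH2O.
R = 12.0 / 0.9 = 13.333 cmH2O·s/L.

13.3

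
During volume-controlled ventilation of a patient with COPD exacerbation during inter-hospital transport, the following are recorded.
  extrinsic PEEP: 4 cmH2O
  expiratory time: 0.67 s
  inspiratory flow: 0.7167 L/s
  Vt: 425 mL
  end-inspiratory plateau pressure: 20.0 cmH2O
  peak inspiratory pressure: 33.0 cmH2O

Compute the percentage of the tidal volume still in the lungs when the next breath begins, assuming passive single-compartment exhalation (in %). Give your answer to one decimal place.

24.9

R = (PIP − Pplat)/V̇ = (33.0 − 20.0) / 0.7167 = 13.0/0.7167 = 18.139 cmH2O·s/L.
C = Vt/(Pplat − PEEP) = 425.0 / (20.0 − 4) = 425.0/16.0 = 26.563 mL/cmH2O.
τ = R × C = 18.139 × 0.02656 L/cmH2O = 0.4818 s.
Fraction remaining at end-expiration = e^(−Te/τ) = e^(−0.67/0.4818) = 0.2489 → 24.89%.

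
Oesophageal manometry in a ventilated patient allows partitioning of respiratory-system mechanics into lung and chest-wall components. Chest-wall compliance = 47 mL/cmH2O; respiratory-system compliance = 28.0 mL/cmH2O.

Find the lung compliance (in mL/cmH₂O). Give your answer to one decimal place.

1/CL = 1/Crs − 1/Ccw.
1/CL = 1/28.0 − 1/47 = 0.01444.
CL = 69.252 mL/cmH2O.

69.3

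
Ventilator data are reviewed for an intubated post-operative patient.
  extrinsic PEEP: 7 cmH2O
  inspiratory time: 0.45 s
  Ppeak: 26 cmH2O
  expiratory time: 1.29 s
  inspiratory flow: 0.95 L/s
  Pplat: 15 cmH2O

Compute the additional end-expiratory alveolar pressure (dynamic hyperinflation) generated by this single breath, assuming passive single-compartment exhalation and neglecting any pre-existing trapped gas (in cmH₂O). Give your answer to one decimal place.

1.0

Vt = flow × Ti = 0.95 L/s × 0.45 s × 1000 mL/L = 427.5 mL.
R = (PIP − Pplat)/V̇ = (26 − 15) / 0.95 = 11.0/0.95 = 11.579 cmH2O·s/L.
C = Vt/(Pplat − PEEP) = 427.5 / (15 − 7) = 427.5/8.0 = 53.438 mL/cmH2O.
τ = R × C = 11.579 × 0.05344 L/cmH2O = 0.6188 s.
Fraction remaining = e^(−Te/τ) = e^(−1.29/0.6188) = 0.1243; trapped volume = 427.5 × 0.1243 = 53.138 mL.
Additional alveolar pressure from trapping ≈ V_trapped / C = 53.138 / 53.438 = 0.9944 cmH2O.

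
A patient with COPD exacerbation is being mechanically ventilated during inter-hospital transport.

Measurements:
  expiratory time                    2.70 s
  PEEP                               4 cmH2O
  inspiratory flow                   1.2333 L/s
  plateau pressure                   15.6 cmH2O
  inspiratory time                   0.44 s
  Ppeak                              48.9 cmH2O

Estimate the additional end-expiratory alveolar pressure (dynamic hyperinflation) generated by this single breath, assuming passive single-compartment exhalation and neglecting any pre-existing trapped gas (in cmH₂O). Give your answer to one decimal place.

Vt = flow × Ti = 1.2333 L/s × 0.44 s × 1000 mL/L = 542.65 mL.
R = (PIP − Pplat)/V̇ = (48.9 − 15.6) / 1.2333 = 33.3/1.2333 = 27.001 cmH2O·s/L.
C = Vt/(Pplat − PEEP) = 542.65 / (15.6 − 4) = 542.65/11.6 = 46.78 mL/cmH2O.
τ = R × C = 27.001 × 0.04678 L/cmH2O = 1.263 s.
Fraction remaining = e^(−Te/τ) = e^(−2.70/1.263) = 0.1179; trapped volume = 542.65 × 0.1179 = 63.978 mL.
Additional alveolar pressure from trapping ≈ V_trapped / C = 63.978 / 46.78 = 1.368 cmH2O.

1.4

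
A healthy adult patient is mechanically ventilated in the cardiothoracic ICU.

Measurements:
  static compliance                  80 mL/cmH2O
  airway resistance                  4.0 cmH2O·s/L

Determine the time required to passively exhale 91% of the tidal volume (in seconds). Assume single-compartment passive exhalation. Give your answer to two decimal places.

τ = R × C = 4.0 × 80 mL/cmH2O = 4.0 × 0.080 L/cmH2O = 0.32 s.
Exhaled fraction f = 1 − e^(−t/τ) → t = −τ·ln(1 − f) = −0.32·ln(0.09) = 0.7705 s.

0.77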